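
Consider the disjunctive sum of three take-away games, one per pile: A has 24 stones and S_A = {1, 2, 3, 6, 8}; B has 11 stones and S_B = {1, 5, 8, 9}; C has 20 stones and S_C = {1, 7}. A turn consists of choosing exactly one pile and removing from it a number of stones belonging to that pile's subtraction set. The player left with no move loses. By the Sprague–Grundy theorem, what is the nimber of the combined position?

Pile A, S = {1, 2, 3, 6, 8}:
n :  0  1  2  3  4  5  6  7  8  9 10 11 12 13 14 15 16 17 18 19 20 21 22 23 24
G :  0  1  2  3  0  1  2  3  4  0  1  2  3  0  1  2  3  4  0  1  2  3  0  1  2
G_A(24) = 2.
Pile B, S = {1, 5, 8, 9}:
n :  0  1  2  3  4  5  6  7  8  9 10 11
G :  0  1  0  1  0  1  0  1  2  3  2  3
G_B(11) = 3.
Pile C, S = {1, 7}:
G(0) = 0
G(1) = mex{0} = 1
G(2) = mex{1} = 0
G(3) = mex{0} = 1
G(4) = mex{1} = 0
G(5) = mex{0} = 1
G(6) = mex{1} = 0
G(7) = mex{0,0} = 1
G(8) = mex{1,1} = 0
G(9) = mex{0,0} = 1
G(10) = mex{1,1} = 0
G(11) = mex{0,0} = 1
G(12) = mex{1,1} = 0
G(13) = mex{0,0} = 1
G(14) = mex{1,1} = 0
G(15) = mex{0,0} = 1
G(16) = mex{1,1} = 0
G(17) = mex{0,0} = 1
G(18) = mex{1,1} = 0
G(19) = mex{0,0} = 1
G(20) = mex{1,1} = 0
G_C(20) = 0.
Combined Grundy value = 2 ⊕ 3 ⊕ 0 = 1.

1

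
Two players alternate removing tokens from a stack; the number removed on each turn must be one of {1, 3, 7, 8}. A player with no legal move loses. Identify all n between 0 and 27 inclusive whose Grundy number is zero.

0, 2, 4, 6, 15, 17, 19, 21

G(0) = 0
G(1) = mex{0} = 1
G(2) = mex{1} = 0
G(3) = mex{0,0} = 1
G(4) = mex{1,1} = 0
G(5) = mex{0,0} = 1
G(6) = mex{1,1} = 0
G(7) = mex{0,0,0} = 1
G(8) = mex{1,1,1,0} = 2
G(9) = mex{2,0,0,1} = 3
G(10) = mex{3,1,1,0} = 2
G(11) = mex{2,2,0,1} = 3
G(12) = mex{3,3,1,0} = 2
G(13) = mex{2,2,0,1} = 3
G(14) = mex{3,3,1,0} = 2
G(15) = mex{2,2,2,1} = 0
G(16) = mex{0,3,3,2} = 1
G(17) = mex{1,2,2,3} = 0
G(18) = mex{0,0,3,2} = 1
G(19) = mex{1,1,2,3} = 0
G(20) = mex{0,0,3,2} = 1
G(21) = mex{1,1,2,3} = 0
G(22) = mex{0,0,0,2} = 1
G(23) = mex{1,1,1,0} = 2
G(24) = mex{2,0,0,1} = 3
G(25) = mex{3,1,1,0} = 2
G(26) = mex{2,2,0,1} = 3
G(27) = mex{3,3,1,0} = 2
P-positions are exactly the n with G(n) = 0.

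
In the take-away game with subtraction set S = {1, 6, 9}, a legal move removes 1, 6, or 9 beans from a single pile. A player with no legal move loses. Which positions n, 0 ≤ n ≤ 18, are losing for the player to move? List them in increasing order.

n :  0  1  2  3  4  5  6  7  8  9 10 11 12 13 14 15 16 17 18
G :  0  1  0  1  0  1  2  0  1  2  3  2  0  1  0  1  2  0  1
P-positions are exactly the n with G(n) = 0.

0, 2, 4, 7, 12, 14, 17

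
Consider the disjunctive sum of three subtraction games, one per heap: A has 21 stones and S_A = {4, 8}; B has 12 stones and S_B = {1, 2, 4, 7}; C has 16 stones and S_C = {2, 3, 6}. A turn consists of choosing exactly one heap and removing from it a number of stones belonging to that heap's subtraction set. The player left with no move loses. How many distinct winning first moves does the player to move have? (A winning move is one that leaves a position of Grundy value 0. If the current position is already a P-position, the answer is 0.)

2

Heap A, S = {4, 8}:
G(0) = 0
G(1) = mex{} = 0
G(2) = mex{} = 0
G(3) = mex{} = 0
G(4) = mex{0} = 1
G(5) = mex{0} = 1
G(6) = mex{0} = 1
G(7) = mex{0} = 1
G(8) = mex{1,0} = 2
G(9) = mex{1,0} = 2
G(10) = mex{1,0} = 2
G(11) = mex{1,0} = 2
G(12) = mex{2,1} = 0
G(13) = mex{2,1} = 0
G(14) = mex{2,1} = 0
G(15) = mex{2,1} = 0
G(16) = mex{0,2} = 1
G(17) = mex{0,2} = 1
G(18) = mex{0,2} = 1
G(19) = mex{0,2} = 1
G(20) = mex{1,0} = 2
G(21) = mex{1,0} = 2
G_A(21) = 2.
Heap B, S = {1, 2, 4, 7}:
n :  0  1  2  3  4  5  6  7  8  9 10 11 12
G :  0  1  2  0  1  2  0  1  2  0  1  2  0
G_B(12) = 0.
Heap C, S = {2, 3, 6}:
n :  0  1  2  3  4  5  6  7  8  9 10 11 12 13 14 15 16
G :  0  0  1  1  2  0  3  1  2  0  0  1  1  2  0  3  1
G_C(16) = 1.
Combined Grundy value = 2 ⊕ 0 ⊕ 1 = 3.
A winning move leaves total XOR = 0, i.e. changes one component's Grundy value g to g ⊕ X where X is the current total.
Heap A: need g' = 2⊕3 = 1. Options: 21−4→G=1, 21−8→G=0. Hits: 1.
Heap B: need g' = 0⊕3 = 3. Options: 12−1→G=2, 12−2→G=1, 12−4→G=2, 12−7→G=2. Hits: 0.
Heap C: need g' = 1⊕3 = 2. Options: 16−2→G=0, 16−3→G=2, 16−6→G=0. Hits: 1.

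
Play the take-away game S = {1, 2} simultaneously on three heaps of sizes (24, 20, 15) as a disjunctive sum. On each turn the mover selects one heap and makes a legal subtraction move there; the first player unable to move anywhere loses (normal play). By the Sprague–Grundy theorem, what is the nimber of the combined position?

2

All heaps use S = {1, 2}:
G(0) = 0
G(1) = mex{0} = 1
G(2) = mex{1,0} = 2
G(3) = mex{2,1} = 0
G(4) = mex{0,2} = 1
G(5) = mex{1,0} = 2
G(6) = mex{2,1} = 0
G(7) = mex{0,2} = 1
G(8) = mex{1,0} = 2
G(9) = mex{2,1} = 0
G(10) = mex{0,2} = 1
G(11) = mex{1,0} = 2
G(12) = mex{2,1} = 0
G(13) = mex{0,2} = 1
G(14) = mex{1,0} = 2
G(15) = mex{2,1} = 0
G(16) = mex{0,2} = 1
G(17) = mex{1,0} = 2
G(18) = mex{2,1} = 0
G(19) = mex{0,2} = 1
G(20) = mex{1,0} = 2
G(21) = mex{2,1} = 0
G(22) = mex{0,2} = 1
G(23) = mex{1,0} = 2
G(24) = mex{2,1} = 0
Heap A: G(24) = 0.
Heap B: G(20) = 2.
Heap C: G(15) = 0.
Combined Grundy value = 0 ⊕ 2 ⊕ 0 = 2.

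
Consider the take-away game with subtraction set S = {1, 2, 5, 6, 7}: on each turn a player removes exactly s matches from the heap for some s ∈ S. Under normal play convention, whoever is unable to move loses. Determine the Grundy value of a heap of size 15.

n :  0  1  2  3  4  5  6  7  8  9 10 11 12 13 14 15
G :  0  1  2  0  1  2  3  4  5  3  4  0  1  2  0  1

1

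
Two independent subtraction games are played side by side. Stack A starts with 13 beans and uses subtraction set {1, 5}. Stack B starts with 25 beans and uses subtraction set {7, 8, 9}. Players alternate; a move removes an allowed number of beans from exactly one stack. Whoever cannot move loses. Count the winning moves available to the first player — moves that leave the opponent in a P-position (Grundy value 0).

0

Stack A, S = {1, 5}:
n :  0  1  2  3  4  5  6  7  8  9 10 11 12 13
G :  0  1  0  1  0  1  0  1  0  1  0  1  0  1
G_A(13) = 1.
Stack B, S = {7, 8, 9}:
n :  0  1  2  3  4  5  6  7  8  9 10 11 12 13 14 15 16 17 18 19 20 21 22 23 24 25
G :  0  0  0  0  0  0  0  1  1  1  1  1  1  1  2  2  0  0  0  0  0  0  0  1  1  1
G_B(25) = 1.
Combined Grundy value = 1 ⊕ 1 = 0.
A winning move leaves total XOR = 0, i.e. changes one component's Grundy value g to g ⊕ X where X is the current total.
Stack A: target g' = 1⊕0 = 1, but every legal move changes the Grundy value (mex property), so 0 moves.
Stack B: target g' = 1⊕0 = 1, but every legal move changes the Grundy value (mex property), so 0 moves.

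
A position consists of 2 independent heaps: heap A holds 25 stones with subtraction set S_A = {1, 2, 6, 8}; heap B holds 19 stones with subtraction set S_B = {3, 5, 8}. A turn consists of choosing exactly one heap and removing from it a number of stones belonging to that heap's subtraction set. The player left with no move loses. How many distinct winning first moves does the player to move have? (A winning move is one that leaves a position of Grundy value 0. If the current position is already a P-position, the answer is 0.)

Heap A, S = {1, 2, 6, 8}:
G(0) = 0
G(1) = mex{0} = 1
G(2) = mex{1,0} = 2
G(3) = mex{2,1} = 0
G(4) = mex{0,2} = 1
G(5) = mex{1,0} = 2
G(6) = mex{2,1,0} = 3
G(7) = mex{3,2,1} = 0
G(8) = mex{0,3,2,0} = 1
G(9) = mex{1,0,0,1} = 2
G(10) = mex{2,1,1,2} = 0
G(11) = mex{0,2,2,0} = 1
G(12) = mex{1,0,3,1} = 2
G(13) = mex{2,1,0,2} = 3
G(14) = mex{3,2,1,3} = 0
G(15) = mex{0,3,2,0} = 1
G(16) = mex{1,0,0,1} = 2
G(17) = mex{2,1,1,2} = 0
G(18) = mex{0,2,2,0} = 1
G(19) = mex{1,0,3,1} = 2
G(20) = mex{2,1,0,2} = 3
G(21) = mex{3,2,1,3} = 0
G(22) = mex{0,3,2,0} = 1
G(23) = mex{1,0,0,1} = 2
G(24) = mex{2,1,1,2} = 0
G(25) = mex{0,2,2,0} = 1
G_A(25) = 1.
Heap B, S = {3, 5, 8}:
G(0) = 0
G(1) = mex{} = 0
G(2) = mex{} = 0
G(3) = mex{0} = 1
G(4) = mex{0} = 1
G(5) = mex{0,0} = 1
G(6) = mex{1,0} = 2
G(7) = mex{1,0} = 2
G(8) = mex{1,1,0} = 2
G(9) = mex{2,1,0} = 3
G(10) = mex{2,1,0} = 3
G(11) = mex{2,2,1} = 0
G(12) = mex{3,2,1} = 0
G(13) = mex{3,2,1} = 0
G(14) = mex{0,3,2} = 1
G(15) = mex{0,3,2} = 1
G(16) = mex{0,0,2} = 1
G(17) = mex{1,0,3} = 2
G(18) = mex{1,0,3} = 2
G(19) = mex{1,1,0} = 2
G_B(19) = 2.
Combined Grundy value = 1 ⊕ 2 = 3.
A winning move leaves total XOR = 0, i.e. changes one component's Grundy value g to g ⊕ X where X is the current total.
Heap A: need g' = 1⊕3 = 2. Options: 25−1→G=0, 25−2→G=2, 25−6→G=2, 25−8→G=0. Hits: 2.
Heap B: need g' = 2⊕3 = 1. Options: 19−3→G=1, 19−5→G=1, 19−8→G=0. Hits: 2.

4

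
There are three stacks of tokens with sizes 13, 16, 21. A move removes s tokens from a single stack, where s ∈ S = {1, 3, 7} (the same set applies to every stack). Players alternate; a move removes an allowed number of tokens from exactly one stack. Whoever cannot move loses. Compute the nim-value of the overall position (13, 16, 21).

0

All stacks use S = {1, 3, 7}:
n :  0  1  2  3  4  5  6  7  8  9 10 11 12 13 14 15 16 17 18 19 20 21
G :  0  1  0  1  0  1  0  1  0  1  0  1  0  1  0  1  0  1  0  1  0  1
Stack A: G(13) = 1.
Stack B: G(16) = 0.
Stack C: G(21) = 1.
Combined Grundy value = 1 ⊕ 0 ⊕ 1 = 0.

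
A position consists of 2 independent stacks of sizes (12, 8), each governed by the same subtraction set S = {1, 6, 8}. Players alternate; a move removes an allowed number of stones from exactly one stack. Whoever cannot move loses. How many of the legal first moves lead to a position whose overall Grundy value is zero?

0

All stacks use S = {1, 6, 8}:
n :  0  1  2  3  4  5  6  7  8  9 10 11 12
G :  0  1  0  1  0  1  2  0  1  0  1  0  1
Stack A: G(12) = 1.
Stack B: G(8) = 1.
Combined Grundy value = 1 ⊕ 1 = 0.
A winning move leaves total XOR = 0, i.e. changes one component's Grundy value g to g ⊕ X where X is the current total.
Stack A: target g' = 1⊕0 = 1, but every legal move changes the Grundy value (mex property), so 0 moves.
Stack B: target g' = 1⊕0 = 1, but every legal move changes the Grundy value (mex property), so 0 moves.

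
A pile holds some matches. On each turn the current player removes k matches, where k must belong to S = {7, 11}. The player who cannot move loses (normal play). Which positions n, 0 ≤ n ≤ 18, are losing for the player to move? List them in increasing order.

0, 1, 2, 3, 4, 5, 6, 18

G(0) = 0
G(1) = mex{} = 0
G(2) = mex{} = 0
G(3) = mex{} = 0
G(4) = mex{} = 0
G(5) = mex{} = 0
G(6) = mex{} = 0
G(7) = mex{0} = 1
G(8) = mex{0} = 1
G(9) = mex{0} = 1
G(10) = mex{0} = 1
G(11) = mex{0,0} = 1
G(12) = mex{0,0} = 1
G(13) = mex{0,0} = 1
G(14) = mex{1,0} = 2
G(15) = mex{1,0} = 2
G(16) = mex{1,0} = 2
G(17) = mex{1,0} = 2
G(18) = mex{1,1} = 0
P-positions are exactly the n with G(n) = 0.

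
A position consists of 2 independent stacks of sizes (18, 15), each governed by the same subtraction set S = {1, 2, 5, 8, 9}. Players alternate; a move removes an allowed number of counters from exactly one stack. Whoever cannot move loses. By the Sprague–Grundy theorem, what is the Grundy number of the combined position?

0

All stacks use S = {1, 2, 5, 8, 9}:
G(0) = 0
G(1) = mex{0} = 1
G(2) = mex{1,0} = 2
G(3) = mex{2,1} = 0
G(4) = mex{0,2} = 1
G(5) = mex{1,0,0} = 2
G(6) = mex{2,1,1} = 0
G(7) = mex{0,2,2} = 1
G(8) = mex{1,0,0,0} = 2
G(9) = mex{2,1,1,1,0} = 3
G(10) = mex{3,2,2,2,1} = 0
G(11) = mex{0,3,0,0,2} = 1
G(12) = mex{1,0,1,1,0} = 2
G(13) = mex{2,1,2,2,1} = 0
G(14) = mex{0,2,3,0,2} = 1
G(15) = mex{1,0,0,1,0} = 2
G(16) = mex{2,1,1,2,1} = 0
G(17) = mex{0,2,2,3,2} = 1
G(18) = mex{1,0,0,0,3} = 2
Stack A: G(18) = 2.
Stack B: G(15) = 2.
Combined Grundy value = 2 ⊕ 2 = 0.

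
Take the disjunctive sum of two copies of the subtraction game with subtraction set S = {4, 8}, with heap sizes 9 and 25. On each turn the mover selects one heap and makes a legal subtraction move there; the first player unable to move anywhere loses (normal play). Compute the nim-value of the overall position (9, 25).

All heaps use S = {4, 8}:
n :  0  1  2  3  4  5  6  7  8  9 10 11 12 13 14 15 16 17 18 19 20 21 22 23 24 25
G :  0  0  0  0  1  1  1  1  2  2  2  2  0  0  0  0  1  1  1  1  2  2  2  2  0  0
Heap A: G(9) = 2.
Heap B: G(25) = 0.
Combined Grundy value = 2 ⊕ 0 = 2.

2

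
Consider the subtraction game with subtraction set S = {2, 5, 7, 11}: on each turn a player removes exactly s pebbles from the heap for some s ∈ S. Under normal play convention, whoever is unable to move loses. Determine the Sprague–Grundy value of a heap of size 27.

n :  0  1  2  3  4  5  6  7  8  9 10 11 12 13 14 15 16 17 18 19 20 21 22 23 24 25 26 27
G :  0  0  1  1  0  2  1  3  2  2  0  3  1  0  0  1  1  2  2  3  3  2  0  0  1  1  0  2

2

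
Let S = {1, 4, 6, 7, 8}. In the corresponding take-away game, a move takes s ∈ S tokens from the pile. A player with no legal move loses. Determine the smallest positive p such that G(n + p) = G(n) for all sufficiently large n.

14

n :  0  1  2  3  4  5  6  7  8  9 10 11 12 13 14 15 16 17 18 19 20 21 22 23 24 25 26 27 28 29
G :  0  1  0  1  2  0  1  2  3  2  3  4  5  3  0  1  0  1  2  0  1  2  3  2  3  4  5  3  0  1
G(n+14) = G(n) holds for n = 0,…,7 (a full window of length max(S) = 8), so the sequence is purely periodic with period 14.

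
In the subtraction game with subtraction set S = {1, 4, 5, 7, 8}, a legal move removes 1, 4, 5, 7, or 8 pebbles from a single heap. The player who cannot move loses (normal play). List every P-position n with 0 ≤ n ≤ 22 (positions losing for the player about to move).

n :  0  1  2  3  4  5  6  7  8  9 10 11 12 13 14 15 16 17 18 19 20 21 22
G :  0  1  0  1  2  3  2  3  4  5  4  0  1  0  1  2  3  2  3  4  5  4  0
P-positions are exactly the n with G(n) = 0.

0, 2, 11, 13, 22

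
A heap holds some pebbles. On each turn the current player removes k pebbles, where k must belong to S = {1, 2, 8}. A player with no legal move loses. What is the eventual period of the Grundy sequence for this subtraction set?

3

G(0) = 0
G(1) = mex{0} = 1
G(2) = mex{1,0} = 2
G(3) = mex{2,1} = 0
G(4) = mex{0,2} = 1
G(5) = mex{1,0} = 2
G(6) = mex{2,1} = 0
G(7) = mex{0,2} = 1
G(8) = mex{1,0,0} = 2
G(9) = mex{2,1,1} = 0
G(10) = mex{0,2,2} = 1
G(11) = mex{1,0,0} = 2
G(12) = mex{2,1,1} = 0
G(13) = mex{0,2,2} = 1
G(14) = mex{1,0,0} = 2
G(n+3) = G(n) holds for n = 0,…,7 (a full window of length max(S) = 8), so the sequence is purely periodic with period 3.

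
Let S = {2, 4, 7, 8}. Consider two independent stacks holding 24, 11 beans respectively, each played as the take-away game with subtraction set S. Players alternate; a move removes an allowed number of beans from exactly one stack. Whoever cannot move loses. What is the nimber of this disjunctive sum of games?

All stacks use S = {2, 4, 7, 8}:
G(0) = 0
G(1) = mex{} = 0
G(2) = mex{0} = 1
G(3) = mex{0} = 1
G(4) = mex{1,0} = 2
G(5) = mex{1,0} = 2
G(6) = mex{2,1} = 0
G(7) = mex{2,1,0} = 3
G(8) = mex{0,2,0,0} = 1
G(9) = mex{3,2,1,0} = 4
G(10) = mex{1,0,1,1} = 2
G(11) = mex{4,3,2,1} = 0
G(12) = mex{2,1,2,2} = 0
G(13) = mex{0,4,0,2} = 1
G(14) = mex{0,2,3,0} = 1
G(15) = mex{1,0,1,3} = 2
G(16) = mex{1,0,4,1} = 2
G(17) = mex{2,1,2,4} = 0
G(18) = mex{2,1,0,2} = 3
G(19) = mex{0,2,0,0} = 1
G(20) = mex{3,2,1,0} = 4
G(21) = mex{1,0,1,1} = 2
G(22) = mex{4,3,2,1} = 0
G(23) = mex{2,1,2,2} = 0
G(24) = mex{0,4,0,2} = 1
Stack A: G(24) = 1.
Stack B: G(11) = 0.
Combined Grundy value = 1 ⊕ 0 = 1.

1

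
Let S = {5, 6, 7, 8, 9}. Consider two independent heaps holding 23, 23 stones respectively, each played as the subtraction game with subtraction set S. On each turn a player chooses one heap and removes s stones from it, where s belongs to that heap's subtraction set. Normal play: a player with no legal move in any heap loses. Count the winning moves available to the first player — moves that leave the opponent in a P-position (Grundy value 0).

0

All heaps use S = {5, 6, 7, 8, 9}:
n :  0  1  2  3  4  5  6  7  8  9 10 11 12 13 14 15 16 17 18 19 20 21 22 23
G :  0  0  0  0  0  1  1  1  1  1  2  2  2  2  0  0  0  0  0  1  1  1  1  1
Heap A: G(23) = 1.
Heap B: G(23) = 1.
Combined Grundy value = 1 ⊕ 1 = 0.
A winning move leaves total XOR = 0, i.e. changes one component's Grundy value g to g ⊕ X where X is the current total.
Heap A: target g' = 1⊕0 = 1, but every legal move changes the Grundy value (mex property), so 0 moves.
Heap B: target g' = 1⊕0 = 1, but every legal move changes the Grundy value (mex property), so 0 moves.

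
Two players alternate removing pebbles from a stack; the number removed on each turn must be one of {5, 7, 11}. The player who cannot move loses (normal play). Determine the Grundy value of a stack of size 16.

0

n :  0  1  2  3  4  5  6  7  8  9 10 11 12 13 14 15 16
G :  0  0  0  0  0  1  1  1  1  1  2  2  2  2  2  3  0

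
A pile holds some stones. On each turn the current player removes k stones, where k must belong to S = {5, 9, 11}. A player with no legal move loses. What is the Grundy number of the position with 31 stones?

n :  0  1  2  3  4  5  6  7  8  9 10 11 12 13 14 15 16 17 18 19 20 21 22 23 24 25 26 27 28 29 30 31
G :  0  0  0  0  0  1  1  1  1  1  2  2  2  2  2  3  0  0  0  0  0  1  1  1  1  1  2  2  2  2  2  3

3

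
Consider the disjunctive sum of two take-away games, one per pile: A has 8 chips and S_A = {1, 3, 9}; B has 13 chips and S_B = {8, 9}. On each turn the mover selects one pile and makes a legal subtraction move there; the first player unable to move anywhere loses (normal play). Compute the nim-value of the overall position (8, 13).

1

Pile A, S = {1, 3, 9}:
G(0) = 0
G(1) = mex{0} = 1
G(2) = mex{1} = 0
G(3) = mex{0,0} = 1
G(4) = mex{1,1} = 0
G(5) = mex{0,0} = 1
G(6) = mex{1,1} = 0
G(7) = mex{0,0} = 1
G(8) = mex{1,1} = 0
G_A(8) = 0.
Pile B, S = {8, 9}:
G(0) = 0
G(1) = mex{} = 0
G(2) = mex{} = 0
G(3) = mex{} = 0
G(4) = mex{} = 0
G(5) = mex{} = 0
G(6) = mex{} = 0
G(7) = mex{} = 0
G(8) = mex{0} = 1
G(9) = mex{0,0} = 1
G(10) = mex{0,0} = 1
G(11) = mex{0,0} = 1
G(12) = mex{0,0} = 1
G(13) = mex{0,0} = 1
G_B(13) = 1.
Combined Grundy value = 0 ⊕ 1 = 1.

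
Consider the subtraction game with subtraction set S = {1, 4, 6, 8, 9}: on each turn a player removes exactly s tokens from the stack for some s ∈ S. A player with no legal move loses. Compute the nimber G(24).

G(0) = 0
G(1) = mex{0} = 1
G(2) = mex{1} = 0
G(3) = mex{0} = 1
G(4) = mex{1,0} = 2
G(5) = mex{2,1} = 0
G(6) = mex{0,0,0} = 1
G(7) = mex{1,1,1} = 0
G(8) = mex{0,2,0,0} = 1
G(9) = mex{1,0,1,1,0} = 2
G(10) = mex{2,1,2,0,1} = 3
G(11) = mex{3,0,0,1,0} = 2
G(12) = mex{2,1,1,2,1} = 0
G(13) = mex{0,2,0,0,2} = 1
G(14) = mex{1,3,1,1,0} = 2
G(15) = mex{2,2,2,0,1} = 3
G(16) = mex{3,0,3,1,0} = 2
G(17) = mex{2,1,2,2,1} = 0
G(18) = mex{0,2,0,3,2} = 1
G(19) = mex{1,3,1,2,3} = 0
G(20) = mex{0,2,2,0,2} = 1
G(21) = mex{1,0,3,1,0} = 2
G(22) = mex{2,1,2,2,1} = 0
G(23) = mex{0,0,0,3,2} = 1
G(24) = mex{1,1,1,2,3} = 0

0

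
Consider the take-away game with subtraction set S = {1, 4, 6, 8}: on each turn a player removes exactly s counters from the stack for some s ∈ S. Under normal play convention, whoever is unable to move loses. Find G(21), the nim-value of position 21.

2

G(0) = 0
G(1) = mex{0} = 1
G(2) = mex{1} = 0
G(3) = mex{0} = 1
G(4) = mex{1,0} = 2
G(5) = mex{2,1} = 0
G(6) = mex{0,0,0} = 1
G(7) = mex{1,1,1} = 0
G(8) = mex{0,2,0,0} = 1
G(9) = mex{1,0,1,1} = 2
G(10) = mex{2,1,2,0} = 3
G(11) = mex{3,0,0,1} = 2
G(12) = mex{2,1,1,2} = 0
G(13) = mex{0,2,0,0} = 1
G(14) = mex{1,3,1,1} = 0
G(15) = mex{0,2,2,0} = 1
G(16) = mex{1,0,3,1} = 2
G(17) = mex{2,1,2,2} = 0
G(18) = mex{0,0,0,3} = 1
G(19) = mex{1,1,1,2} = 0
G(20) = mex{0,2,0,0} = 1
G(21) = mex{1,0,1,1} = 2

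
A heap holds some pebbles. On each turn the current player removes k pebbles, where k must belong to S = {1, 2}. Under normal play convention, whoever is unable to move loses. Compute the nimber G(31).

G(0) = 0
G(1) = mex{0} = 1
G(2) = mex{1,0} = 2
G(3) = mex{2,1} = 0
G(4) = mex{0,2} = 1
G(5) = mex{1,0} = 2
G(6) = mex{2,1} = 0
G(7) = mex{0,2} = 1
G(8) = mex{1,0} = 2
G(9) = mex{2,1} = 0
G(10) = mex{0,2} = 1
G(11) = mex{1,0} = 2
G(12) = mex{2,1} = 0
G(13) = mex{0,2} = 1
G(14) = mex{1,0} = 2
G(15) = mex{2,1} = 0
G(16) = mex{0,2} = 1
G(17) = mex{1,0} = 2
G(18) = mex{2,1} = 0
G(19) = mex{0,2} = 1
G(20) = mex{1,0} = 2
G(21) = mex{2,1} = 0
G(22) = mex{0,2} = 1
G(23) = mex{1,0} = 2
G(24) = mex{2,1} = 0
G(25) = mex{0,2} = 1
G(26) = mex{1,0} = 2
G(27) = mex{2,1} = 0
G(28) = mex{0,2} = 1
G(29) = mex{1,0} = 2
G(30) = mex{2,1} = 0
G(31) = mex{0,2} = 1

1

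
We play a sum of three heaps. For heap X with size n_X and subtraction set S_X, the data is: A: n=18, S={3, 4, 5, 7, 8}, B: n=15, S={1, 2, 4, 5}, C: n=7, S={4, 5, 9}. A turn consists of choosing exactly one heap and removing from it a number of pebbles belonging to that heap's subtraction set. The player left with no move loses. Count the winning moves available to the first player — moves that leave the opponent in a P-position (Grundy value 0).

Heap A, S = {3, 4, 5, 7, 8}:
n :  0  1  2  3  4  5  6  7  8  9 10 11 12 13 14 15 16 17 18
G :  0  0  0  1  1  1  2  2  2  3  3  0  0  0  1  1  1  2  2
G_A(18) = 2.
Heap B, S = {1, 2, 4, 5}:
n :  0  1  2  3  4  5  6  7  8  9 10 11 12 13 14 15
G :  0  1  2  0  1  2  0  1  2  0  1  2  0  1  2  0
G_B(15) = 0.
Heap C, S = {4, 5, 9}:
G(0) = 0
G(1) = mex{} = 0
G(2) = mex{} = 0
G(3) = mex{} = 0
G(4) = mex{0} = 1
G(5) = mex{0,0} = 1
G(6) = mex{0,0} = 1
G(7) = mex{0,0} = 1
G_C(7) = 1.
Combined Grundy value = 2 ⊕ 0 ⊕ 1 = 3.
A winning move leaves total XOR = 0, i.e. changes one component's Grundy value g to g ⊕ X where X is the current total.
Heap A: need g' = 2⊕3 = 1. Options: 18−3→G=1, 18−4→G=1, 18−5→G=0, 18−7→G=0, 18−8→G=3. Hits: 2.
Heap B: need g' = 0⊕3 = 3. Options: 15−1→G=2, 15−2→G=1, 15−4→G=2, 15−5→G=1. Hits: 0.
Heap C: need g' = 1⊕3 = 2. Options: 7−4→G=0, 7−5→G=0. Hits: 0.

2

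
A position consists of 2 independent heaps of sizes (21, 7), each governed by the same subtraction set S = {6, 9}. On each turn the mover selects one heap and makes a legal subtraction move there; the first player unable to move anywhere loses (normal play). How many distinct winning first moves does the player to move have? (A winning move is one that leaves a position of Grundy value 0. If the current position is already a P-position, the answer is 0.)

All heaps use S = {6, 9}:
G(0) = 0
G(1) = mex{} = 0
G(2) = mex{} = 0
G(3) = mex{} = 0
G(4) = mex{} = 0
G(5) = mex{} = 0
G(6) = mex{0} = 1
G(7) = mex{0} = 1
G(8) = mex{0} = 1
G(9) = mex{0,0} = 1
G(10) = mex{0,0} = 1
G(11) = mex{0,0} = 1
G(12) = mex{1,0} = 2
G(13) = mex{1,0} = 2
G(14) = mex{1,0} = 2
G(15) = mex{1,1} = 0
G(16) = mex{1,1} = 0
G(17) = mex{1,1} = 0
G(18) = mex{2,1} = 0
G(19) = mex{2,1} = 0
G(20) = mex{2,1} = 0
G(21) = mex{0,2} = 1
Heap A: G(21) = 1.
Heap B: G(7) = 1.
Combined Grundy value = 1 ⊕ 1 = 0.
A winning move leaves total XOR = 0, i.e. changes one component's Grundy value g to g ⊕ X where X is the current total.
Heap A: target g' = 1⊕0 = 1, but every legal move changes the Grundy value (mex property), so 0 moves.
Heap B: target g' = 1⊕0 = 1, but every legal move changes the Grundy value (mex property), so 0 moves.

0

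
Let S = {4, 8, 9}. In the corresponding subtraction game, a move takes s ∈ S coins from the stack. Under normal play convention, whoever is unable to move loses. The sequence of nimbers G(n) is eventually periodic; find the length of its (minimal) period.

13

n :  0  1  2  3  4  5  6  7  8  9 10 11 12 13 14 15 16 17 18 19 20 21 22 23 24 25 26 27
G :  0  0  0  0  1  1  1  1  2  2  2  2  3  0  0  0  0  1  1  1  1  2  2  2  2  3  0  0
G(n+13) = G(n) holds for n = 0,…,8 (a full window of length max(S) = 9), so the sequence is purely periodic with period 13.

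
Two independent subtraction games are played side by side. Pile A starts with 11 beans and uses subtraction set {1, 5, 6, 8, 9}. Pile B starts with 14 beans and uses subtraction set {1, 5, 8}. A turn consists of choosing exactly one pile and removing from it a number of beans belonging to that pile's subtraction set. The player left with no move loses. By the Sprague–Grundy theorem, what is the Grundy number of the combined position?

2

Pile A, S = {1, 5, 6, 8, 9}:
n :  0  1  2  3  4  5  6  7  8  9 10 11
G :  0  1  0  1  0  1  2  3  2  3  2  3
G_A(11) = 3.
Pile B, S = {1, 5, 8}:
G(0) = 0
G(1) = mex{0} = 1
G(2) = mex{1} = 0
G(3) = mex{0} = 1
G(4) = mex{1} = 0
G(5) = mex{0,0} = 1
G(6) = mex{1,1} = 0
G(7) = mex{0,0} = 1
G(8) = mex{1,1,0} = 2
G(9) = mex{2,0,1} = 3
G(10) = mex{3,1,0} = 2
G(11) = mex{2,0,1} = 3
G(12) = mex{3,1,0} = 2
G(13) = mex{2,2,1} = 0
G(14) = mex{0,3,0} = 1
G_B(14) = 1.
Combined Grundy value = 3 ⊕ 1 = 2.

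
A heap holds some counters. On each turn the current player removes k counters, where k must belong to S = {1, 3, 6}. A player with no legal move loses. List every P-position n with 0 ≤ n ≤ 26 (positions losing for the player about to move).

0, 2, 4, 9, 11, 13, 18, 20, 22

n :  0  1  2  3  4  5  6  7  8  9 10 11 12 13 14 15 16 17 18 19 20 21 22 23 24 25 26
G :  0  1  0  1  0  1  2  3  2  0  1  0  1  0  1  2  3  2  0  1  0  1  0  1  2  3  2
P-positions are exactly the n with G(n) = 0.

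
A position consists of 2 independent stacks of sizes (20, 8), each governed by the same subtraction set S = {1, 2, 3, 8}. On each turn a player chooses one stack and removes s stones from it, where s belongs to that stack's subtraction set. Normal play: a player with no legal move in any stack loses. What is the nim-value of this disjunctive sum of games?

All stacks use S = {1, 2, 3, 8}:
G(0) = 0
G(1) = mex{0} = 1
G(2) = mex{1,0} = 2
G(3) = mex{2,1,0} = 3
G(4) = mex{3,2,1} = 0
G(5) = mex{0,3,2} = 1
G(6) = mex{1,0,3} = 2
G(7) = mex{2,1,0} = 3
G(8) = mex{3,2,1,0} = 4
G(9) = mex{4,3,2,1} = 0
G(10) = mex{0,4,3,2} = 1
G(11) = mex{1,0,4,3} = 2
G(12) = mex{2,1,0,0} = 3
G(13) = mex{3,2,1,1} = 0
G(14) = mex{0,3,2,2} = 1
G(15) = mex{1,0,3,3} = 2
G(16) = mex{2,1,0,4} = 3
G(17) = mex{3,2,1,0} = 4
G(18) = mex{4,3,2,1} = 0
G(19) = mex{0,4,3,2} = 1
G(20) = mex{1,0,4,3} = 2
Stack A: G(20) = 2.
Stack B: G(8) = 4.
Combined Grundy value = 2 ⊕ 4 = 6.

6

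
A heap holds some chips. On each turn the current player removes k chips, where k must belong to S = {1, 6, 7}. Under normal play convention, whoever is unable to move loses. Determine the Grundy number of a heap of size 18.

2

n :  0  1  2  3  4  5  6  7  8  9 10 11 12 13 14 15 16 17 18
G :  0  1  0  1  0  1  2  3  2  3  2  3  0  1  0  1  0  1  2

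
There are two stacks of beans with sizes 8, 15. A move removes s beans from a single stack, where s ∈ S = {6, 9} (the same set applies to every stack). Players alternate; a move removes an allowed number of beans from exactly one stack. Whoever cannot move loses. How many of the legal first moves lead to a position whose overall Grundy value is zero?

3

All stacks use S = {6, 9}:
n :  0  1  2  3  4  5  6  7  8  9 10 11 12 13 14 15
G :  0  0  0  0  0  0  1  1  1  1  1  1  2  2  2  0
Stack A: G(8) = 1.
Stack B: G(15) = 0.
Combined Grundy value = 1 ⊕ 0 = 1.
A winning move leaves total XOR = 0, i.e. changes one component's Grundy value g to g ⊕ X where X is the current total.
Stack A: need g' = 1⊕1 = 0. Options: 8−6→G=0. Hits: 1.
Stack B: need g' = 0⊕1 = 1. Options: 15−6→G=1, 15−9→G=1. Hits: 2.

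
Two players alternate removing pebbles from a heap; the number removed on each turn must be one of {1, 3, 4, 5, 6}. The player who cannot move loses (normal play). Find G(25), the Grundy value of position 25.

n :  0  1  2  3  4  5  6  7  8  9 10 11 12 13 14 15 16 17 18 19 20 21 22 23 24 25
G :  0  1  0  1  2  3  2  3  4  0  1  0  1  2  3  2  3  4  0  1  0  1  2  3  2  3

3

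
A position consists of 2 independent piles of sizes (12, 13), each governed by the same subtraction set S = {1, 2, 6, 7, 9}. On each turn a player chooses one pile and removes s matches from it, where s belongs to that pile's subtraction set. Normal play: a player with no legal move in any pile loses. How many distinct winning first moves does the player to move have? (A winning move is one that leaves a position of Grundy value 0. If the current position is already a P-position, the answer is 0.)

4

All piles use S = {1, 2, 6, 7, 9}:
G(0) = 0
G(1) = mex{0} = 1
G(2) = mex{1,0} = 2
G(3) = mex{2,1} = 0
G(4) = mex{0,2} = 1
G(5) = mex{1,0} = 2
G(6) = mex{2,1,0} = 3
G(7) = mex{3,2,1,0} = 4
G(8) = mex{4,3,2,1} = 0
G(9) = mex{0,4,0,2,0} = 1
G(10) = mex{1,0,1,0,1} = 2
G(11) = mex{2,1,2,1,2} = 0
G(12) = mex{0,2,3,2,0} = 1
G(13) = mex{1,0,4,3,1} = 2
Pile A: G(12) = 1.
Pile B: G(13) = 2.
Combined Grundy value = 1 ⊕ 2 = 3.
A winning move leaves total XOR = 0, i.e. changes one component's Grundy value g to g ⊕ X where X is the current total.
Pile A: need g' = 1⊕3 = 2. Options: 12−1→G=0, 12−2→G=2, 12−6→G=3, 12−7→G=2, 12−9→G=0. Hits: 2.
Pile B: need g' = 2⊕3 = 1. Options: 13−1→G=1, 13−2→G=0, 13−6→G=4, 13−7→G=3, 13−9→G=1. Hits: 2.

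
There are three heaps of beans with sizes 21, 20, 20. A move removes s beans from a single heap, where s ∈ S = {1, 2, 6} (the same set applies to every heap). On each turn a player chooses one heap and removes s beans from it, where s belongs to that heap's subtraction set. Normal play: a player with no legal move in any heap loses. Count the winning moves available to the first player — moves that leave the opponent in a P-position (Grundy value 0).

All heaps use S = {1, 2, 6}:
G(0) = 0
G(1) = mex{0} = 1
G(2) = mex{1,0} = 2
G(3) = mex{2,1} = 0
G(4) = mex{0,2} = 1
G(5) = mex{1,0} = 2
G(6) = mex{2,1,0} = 3
G(7) = mex{3,2,1} = 0
G(8) = mex{0,3,2} = 1
G(9) = mex{1,0,0} = 2
G(10) = mex{2,1,1} = 0
G(11) = mex{0,2,2} = 1
G(12) = mex{1,0,3} = 2
G(13) = mex{2,1,0} = 3
G(14) = mex{3,2,1} = 0
G(15) = mex{0,3,2} = 1
G(16) = mex{1,0,0} = 2
G(17) = mex{2,1,1} = 0
G(18) = mex{0,2,2} = 1
G(19) = mex{1,0,3} = 2
G(20) = mex{2,1,0} = 3
G(21) = mex{3,2,1} = 0
Heap A: G(21) = 0.
Heap B: G(20) = 3.
Heap C: G(20) = 3.
Combined Grundy value = 0 ⊕ 3 ⊕ 3 = 0.
A winning move leaves total XOR = 0, i.e. changes one component's Grundy value g to g ⊕ X where X is the current total.
Heap A: target g' = 0⊕0 = 0, but every legal move changes the Grundy value (mex property), so 0 moves.
Heap B: target g' = 3⊕0 = 3, but every legal move changes the Grundy value (mex property), so 0 moves.
Heap C: target g' = 3⊕0 = 3, but every legal move changes the Grundy value (mex property), so 0 moves.

0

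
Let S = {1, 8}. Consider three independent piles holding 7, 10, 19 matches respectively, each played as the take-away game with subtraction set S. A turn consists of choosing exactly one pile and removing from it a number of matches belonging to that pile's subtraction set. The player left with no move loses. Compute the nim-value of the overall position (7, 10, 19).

All piles use S = {1, 8}:
G(0) = 0
G(1) = mex{0} = 1
G(2) = mex{1} = 0
G(3) = mex{0} = 1
G(4) = mex{1} = 0
G(5) = mex{0} = 1
G(6) = mex{1} = 0
G(7) = mex{0} = 1
G(8) = mex{1,0} = 2
G(9) = mex{2,1} = 0
G(10) = mex{0,0} = 1
G(11) = mex{1,1} = 0
G(12) = mex{0,0} = 1
G(13) = mex{1,1} = 0
G(14) = mex{0,0} = 1
G(15) = mex{1,1} = 0
G(16) = mex{0,2} = 1
G(17) = mex{1,0} = 2
G(18) = mex{2,1} = 0
G(19) = mex{0,0} = 1
Pile A: G(7) = 1.
Pile B: G(10) = 1.
Pile C: G(19) = 1.
Combined Grundy value = 1 ⊕ 1 ⊕ 1 = 1.

1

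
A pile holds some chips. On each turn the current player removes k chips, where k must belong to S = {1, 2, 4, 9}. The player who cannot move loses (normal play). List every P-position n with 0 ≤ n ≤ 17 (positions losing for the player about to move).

0, 3, 6, 11, 14, 17

G(0) = 0
G(1) = mex{0} = 1
G(2) = mex{1,0} = 2
G(3) = mex{2,1} = 0
G(4) = mex{0,2,0} = 1
G(5) = mex{1,0,1} = 2
G(6) = mex{2,1,2} = 0
G(7) = mex{0,2,0} = 1
G(8) = mex{1,0,1} = 2
G(9) = mex{2,1,2,0} = 3
G(10) = mex{3,2,0,1} = 4
G(11) = mex{4,3,1,2} = 0
G(12) = mex{0,4,2,0} = 1
G(13) = mex{1,0,3,1} = 2
G(14) = mex{2,1,4,2} = 0
G(15) = mex{0,2,0,0} = 1
G(16) = mex{1,0,1,1} = 2
G(17) = mex{2,1,2,2} = 0
P-positions are exactly the n with G(n) = 0.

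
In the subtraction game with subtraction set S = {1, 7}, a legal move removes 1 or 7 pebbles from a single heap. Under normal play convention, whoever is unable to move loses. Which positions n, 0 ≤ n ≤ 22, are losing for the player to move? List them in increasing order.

0, 2, 4, 6, 8, 10, 12, 14, 16, 18, 20, 22

G(0) = 0
G(1) = mex{0} = 1
G(2) = mex{1} = 0
G(3) = mex{0} = 1
G(4) = mex{1} = 0
G(5) = mex{0} = 1
G(6) = mex{1} = 0
G(7) = mex{0,0} = 1
G(8) = mex{1,1} = 0
G(9) = mex{0,0} = 1
G(10) = mex{1,1} = 0
G(11) = mex{0,0} = 1
G(12) = mex{1,1} = 0
G(13) = mex{0,0} = 1
G(14) = mex{1,1} = 0
G(15) = mex{0,0} = 1
G(16) = mex{1,1} = 0
G(17) = mex{0,0} = 1
G(18) = mex{1,1} = 0
G(19) = mex{0,0} = 1
G(20) = mex{1,1} = 0
G(21) = mex{0,0} = 1
G(22) = mex{1,1} = 0
P-positions are exactly the n with G(n) = 0.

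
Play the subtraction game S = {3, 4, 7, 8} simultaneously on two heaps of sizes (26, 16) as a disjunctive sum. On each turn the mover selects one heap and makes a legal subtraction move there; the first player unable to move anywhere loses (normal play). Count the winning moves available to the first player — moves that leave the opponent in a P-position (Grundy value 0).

0

All heaps use S = {3, 4, 7, 8}:
G(0) = 0
G(1) = mex{} = 0
G(2) = mex{} = 0
G(3) = mex{0} = 1
G(4) = mex{0,0} = 1
G(5) = mex{0,0} = 1
G(6) = mex{1,0} = 2
G(7) = mex{1,1,0} = 2
G(8) = mex{1,1,0,0} = 2
G(9) = mex{2,1,0,0} = 3
G(10) = mex{2,2,1,0} = 3
G(11) = mex{2,2,1,1} = 0
G(12) = mex{3,2,1,1} = 0
G(13) = mex{3,3,2,1} = 0
G(14) = mex{0,3,2,2} = 1
G(15) = mex{0,0,2,2} = 1
G(16) = mex{0,0,3,2} = 1
G(17) = mex{1,0,3,3} = 2
G(18) = mex{1,1,0,3} = 2
G(19) = mex{1,1,0,0} = 2
G(20) = mex{2,1,0,0} = 3
G(21) = mex{2,2,1,0} = 3
G(22) = mex{2,2,1,1} = 0
G(23) = mex{3,2,1,1} = 0
G(24) = mex{3,3,2,1} = 0
G(25) = mex{0,3,2,2} = 1
G(26) = mex{0,0,2,2} = 1
Heap A: G(26) = 1.
Heap B: G(16) = 1.
Combined Grundy value = 1 ⊕ 1 = 0.
A winning move leaves total XOR = 0, i.e. changes one component's Grundy value g to g ⊕ X where X is the current total.
Heap A: target g' = 1⊕0 = 1, but every legal move changes the Grundy value (mex property), so 0 moves.
Heap B: target g' = 1⊕0 = 1, but every legal move changes the Grundy value (mex property), so 0 moves.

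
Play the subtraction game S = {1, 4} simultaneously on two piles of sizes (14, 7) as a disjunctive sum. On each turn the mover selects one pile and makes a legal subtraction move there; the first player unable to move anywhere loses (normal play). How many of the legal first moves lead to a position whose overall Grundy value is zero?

1

All piles use S = {1, 4}:
n :  0  1  2  3  4  5  6  7  8  9 10 11 12 13 14
G :  0  1  0  1  2  0  1  0  1  2  0  1  0  1  2
Pile A: G(14) = 2.
Pile B: G(7) = 0.
Combined Grundy value = 2 ⊕ 0 = 2.
A winning move leaves total XOR = 0, i.e. changes one component's Grundy value g to g ⊕ X where X is the current total.
Pile A: need g' = 2⊕2 = 0. Options: 14−1→G=1, 14−4→G=0. Hits: 1.
Pile B: need g' = 0⊕2 = 2. Options: 7−1→G=1, 7−4→G=1. Hits: 0.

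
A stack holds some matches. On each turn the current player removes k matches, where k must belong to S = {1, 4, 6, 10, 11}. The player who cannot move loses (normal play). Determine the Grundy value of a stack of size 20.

G(0) = 0
G(1) = mex{0} = 1
G(2) = mex{1} = 0
G(3) = mex{0} = 1
G(4) = mex{1,0} = 2
G(5) = mex{2,1} = 0
G(6) = mex{0,0,0} = 1
G(7) = mex{1,1,1} = 0
G(8) = mex{0,2,0} = 1
G(9) = mex{1,0,1} = 2
G(10) = mex{2,1,2,0} = 3
G(11) = mex{3,0,0,1,0} = 2
G(12) = mex{2,1,1,0,1} = 3
G(13) = mex{3,2,0,1,0} = 4
G(14) = mex{4,3,1,2,1} = 0
G(15) = mex{0,2,2,0,2} = 1
G(16) = mex{1,3,3,1,0} = 2
G(17) = mex{2,4,2,0,1} = 3
G(18) = mex{3,0,3,1,0} = 2
G(19) = mex{2,1,4,2,1} = 0
G(20) = mex{0,2,0,3,2} = 1

1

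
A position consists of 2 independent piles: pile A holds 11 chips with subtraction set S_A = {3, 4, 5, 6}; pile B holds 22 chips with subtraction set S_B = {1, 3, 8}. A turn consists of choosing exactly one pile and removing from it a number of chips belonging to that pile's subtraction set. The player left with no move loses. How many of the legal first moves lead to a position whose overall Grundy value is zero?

Pile A, S = {3, 4, 5, 6}:
G(0) = 0
G(1) = mex{} = 0
G(2) = mex{} = 0
G(3) = mex{0} = 1
G(4) = mex{0,0} = 1
G(5) = mex{0,0,0} = 1
G(6) = mex{1,0,0,0} = 2
G(7) = mex{1,1,0,0} = 2
G(8) = mex{1,1,1,0} = 2
G(9) = mex{2,1,1,1} = 0
G(10) = mex{2,2,1,1} = 0
G(11) = mex{2,2,2,1} = 0
G_A(11) = 0.
Pile B, S = {1, 3, 8}:
G(0) = 0
G(1) = mex{0} = 1
G(2) = mex{1} = 0
G(3) = mex{0,0} = 1
G(4) = mex{1,1} = 0
G(5) = mex{0,0} = 1
G(6) = mex{1,1} = 0
G(7) = mex{0,0} = 1
G(8) = mex{1,1,0} = 2
G(9) = mex{2,0,1} = 3
G(10) = mex{3,1,0} = 2
G(11) = mex{2,2,1} = 0
G(12) = mex{0,3,0} = 1
G(13) = mex{1,2,1} = 0
G(14) = mex{0,0,0} = 1
G(15) = mex{1,1,1} = 0
G(16) = mex{0,0,2} = 1
G(17) = mex{1,1,3} = 0
G(18) = mex{0,0,2} = 1
G(19) = mex{1,1,0} = 2
G(20) = mex{2,0,1} = 3
G(21) = mex{3,1,0} = 2
G(22) = mex{2,2,1} = 0
G_B(22) = 0.
Combined Grundy value = 0 ⊕ 0 = 0.
A winning move leaves total XOR = 0, i.e. changes one component's Grundy value g to g ⊕ X where X is the current total.
Pile A: target g' = 0⊕0 = 0, but every legal move changes the Grundy value (mex property), so 0 moves.
Pile B: target g' = 0⊕0 = 0, but every legal move changes the Grundy value (mex property), so 0 moves.

0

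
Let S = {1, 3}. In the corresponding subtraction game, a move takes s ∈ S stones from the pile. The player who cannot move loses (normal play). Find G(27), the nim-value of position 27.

1

n :  0  1  2  3  4  5  6  7  8  9 10 11 12 13 14 15 16 17 18 19 20 21 22 23 24 25 26 27
G :  0  1  0  1  0  1  0  1  0  1  0  1  0  1  0  1  0  1  0  1  0  1  0  1  0  1  0  1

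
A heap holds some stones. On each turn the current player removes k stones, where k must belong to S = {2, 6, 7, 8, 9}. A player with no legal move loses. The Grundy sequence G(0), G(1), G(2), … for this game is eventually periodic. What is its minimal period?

n :  0  1  2  3  4  5  6  7  8  9 10 11 12 13 14 15 16 17 18 19 20 21 22 23 24 25 26 27 28 29 30 31
G :  0  0  1  1  0  0  1  1  2  2  3  3  2  2  3  0  0  1  1  0  0  1  1  2  2  3  3  2  2  3  0  0
G(n+15) = G(n) holds for n = 0,…,8 (a full window of length max(S) = 9), so the sequence is purely periodic with period 15.

15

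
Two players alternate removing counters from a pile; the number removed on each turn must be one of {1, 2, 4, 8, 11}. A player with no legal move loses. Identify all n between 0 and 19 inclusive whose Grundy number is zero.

n :  0  1  2  3  4  5  6  7  8  9 10 11 12 13 14 15 16 17 18 19
G :  0  1  2  0  1  2  0  1  2  0  1  2  0  1  2  0  1  2  0  1
P-positions are exactly the n with G(n) = 0.

0, 3, 6, 9, 12, 15, 18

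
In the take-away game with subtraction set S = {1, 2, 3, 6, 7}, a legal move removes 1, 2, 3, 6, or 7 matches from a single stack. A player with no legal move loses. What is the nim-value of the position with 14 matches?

n :  0  1  2  3  4  5  6  7  8  9 10 11 12 13 14
G :  0  1  2  3  0  1  2  3  0  1  2  3  0  1  2

2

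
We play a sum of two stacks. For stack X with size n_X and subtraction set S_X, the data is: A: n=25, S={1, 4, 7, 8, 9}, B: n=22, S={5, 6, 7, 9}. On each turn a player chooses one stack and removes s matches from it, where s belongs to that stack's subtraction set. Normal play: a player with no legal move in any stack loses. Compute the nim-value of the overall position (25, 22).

Stack A, S = {1, 4, 7, 8, 9}:
G(0) = 0
G(1) = mex{0} = 1
G(2) = mex{1} = 0
G(3) = mex{0} = 1
G(4) = mex{1,0} = 2
G(5) = mex{2,1} = 0
G(6) = mex{0,0} = 1
G(7) = mex{1,1,0} = 2
G(8) = mex{2,2,1,0} = 3
G(9) = mex{3,0,0,1,0} = 2
G(10) = mex{2,1,1,0,1} = 3
G(11) = mex{3,2,2,1,0} = 4
G(12) = mex{4,3,0,2,1} = 5
G(13) = mex{5,2,1,0,2} = 3
G(14) = mex{3,3,2,1,0} = 4
G(15) = mex{4,4,3,2,1} = 0
G(16) = mex{0,5,2,3,2} = 1
G(17) = mex{1,3,3,2,3} = 0
G(18) = mex{0,4,4,3,2} = 1
G(19) = mex{1,0,5,4,3} = 2
G(20) = mex{2,1,3,5,4} = 0
G(21) = mex{0,0,4,3,5} = 1
G(22) = mex{1,1,0,4,3} = 2
G(23) = mex{2,2,1,0,4} = 3
G(24) = mex{3,0,0,1,0} = 2
G(25) = mex{2,1,1,0,1} = 3
G_A(25) = 3.
Stack B, S = {5, 6, 7, 9}:
n :  0  1  2  3  4  5  6  7  8  9 10 11 12 13 14 15 16 17 18 19 20 21 22
G :  0  0  0  0  0  1  1  1  1  1  2  2  2  2  0  0  0  0  0  1  1  1  1
G_B(22) = 1.
Combined Grundy value = 3 ⊕ 1 = 2.

2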